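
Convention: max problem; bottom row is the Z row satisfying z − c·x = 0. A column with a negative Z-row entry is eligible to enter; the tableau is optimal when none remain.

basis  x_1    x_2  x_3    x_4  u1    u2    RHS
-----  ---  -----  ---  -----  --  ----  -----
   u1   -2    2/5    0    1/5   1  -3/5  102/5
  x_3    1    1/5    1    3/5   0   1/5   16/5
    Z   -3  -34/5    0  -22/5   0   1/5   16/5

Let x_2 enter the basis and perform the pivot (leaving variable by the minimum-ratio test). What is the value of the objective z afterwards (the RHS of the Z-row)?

112

Ratio test on column x_2 — row 1: (102/5)/(2/5) = 51; row 2: (16/5)/(1/5) = 16. Minimum is 16 at row 2 (x_3 leaves); pivot element 1/5.
Pivot on row 2; the Z-row RHS becomes 16/5 − (-34/5)·16 = 112.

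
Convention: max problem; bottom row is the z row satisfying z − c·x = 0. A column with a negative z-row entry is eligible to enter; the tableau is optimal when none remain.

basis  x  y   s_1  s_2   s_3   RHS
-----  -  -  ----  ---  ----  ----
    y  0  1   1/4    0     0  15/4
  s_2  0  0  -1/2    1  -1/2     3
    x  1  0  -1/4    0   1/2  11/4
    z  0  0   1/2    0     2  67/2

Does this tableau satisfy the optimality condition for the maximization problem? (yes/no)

Every z-row coefficient is ≥ 0, so the tableau is optimal.

yes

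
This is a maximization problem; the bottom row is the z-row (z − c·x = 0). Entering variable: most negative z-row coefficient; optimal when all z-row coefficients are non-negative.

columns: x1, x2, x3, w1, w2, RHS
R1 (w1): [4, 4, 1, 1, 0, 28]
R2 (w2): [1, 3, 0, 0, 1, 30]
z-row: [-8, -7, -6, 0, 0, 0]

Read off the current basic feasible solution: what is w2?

w2 is basic (row 2); its value is the RHS of that row, 30.

30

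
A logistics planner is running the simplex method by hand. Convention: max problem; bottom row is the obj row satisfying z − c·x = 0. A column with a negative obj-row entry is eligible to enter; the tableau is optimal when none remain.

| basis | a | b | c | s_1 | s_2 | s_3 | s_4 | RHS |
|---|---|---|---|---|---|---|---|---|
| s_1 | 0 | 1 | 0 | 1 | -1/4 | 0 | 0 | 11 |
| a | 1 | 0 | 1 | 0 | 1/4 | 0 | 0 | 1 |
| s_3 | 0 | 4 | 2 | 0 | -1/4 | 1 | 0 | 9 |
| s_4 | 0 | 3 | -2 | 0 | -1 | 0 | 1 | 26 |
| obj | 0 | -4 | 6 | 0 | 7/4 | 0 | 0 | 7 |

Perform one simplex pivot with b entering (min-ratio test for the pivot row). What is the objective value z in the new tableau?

Ratio test on column b — row 1: 11/1 = 11; row 2: entry 0 ≤ 0; row 3: 9/4 = 9/4; row 4: 26/3 = 26/3. Minimum is 9/4 at row 3 (s_3 leaves); pivot element 4.
Pivot on row 3; the obj-row RHS becomes 7 − (-4)·(9/4) = 16.

16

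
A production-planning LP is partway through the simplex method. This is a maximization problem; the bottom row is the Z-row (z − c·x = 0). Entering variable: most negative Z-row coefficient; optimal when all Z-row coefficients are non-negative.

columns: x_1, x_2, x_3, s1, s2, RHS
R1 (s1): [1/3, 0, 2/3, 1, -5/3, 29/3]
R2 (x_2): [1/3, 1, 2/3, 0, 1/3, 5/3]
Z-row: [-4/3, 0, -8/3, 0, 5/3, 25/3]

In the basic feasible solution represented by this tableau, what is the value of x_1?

x_1 is not in the basis, so in the current basic feasible solution x_1 = 0.

0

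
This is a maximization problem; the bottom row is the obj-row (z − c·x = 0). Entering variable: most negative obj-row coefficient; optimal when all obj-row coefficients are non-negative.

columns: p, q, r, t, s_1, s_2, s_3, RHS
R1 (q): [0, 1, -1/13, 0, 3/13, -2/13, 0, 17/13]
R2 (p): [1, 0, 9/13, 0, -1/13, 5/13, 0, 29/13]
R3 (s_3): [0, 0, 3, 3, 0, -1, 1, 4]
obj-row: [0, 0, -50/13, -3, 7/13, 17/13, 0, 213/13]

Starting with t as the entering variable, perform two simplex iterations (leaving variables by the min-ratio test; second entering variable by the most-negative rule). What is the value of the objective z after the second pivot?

839/39

Ratio test on column t — row 1: entry 0 ≤ 0; row 2: entry 0 ≤ 0; row 3: 4/3 = 4/3. Minimum is 4/3 at row 3 (s_3 leaves); pivot element 3.
Pivot on row 3; the obj-row RHS becomes 213/13 − (-3)·(4/3) = 265/13.
Next entering variable (most negative obj-row entry -11/13): r.
Ratio test on column r — row 1: entry -1/13 ≤ 0; row 2: (29/13)/(9/13) = 29/9; row 3: (4/3)/1 = 4/3. Minimum is 4/3 at row 3 (t leaves); pivot element 1.
After the second pivot the obj-row RHS is 265/13 − (-11/13)·(4/3) = 839/39.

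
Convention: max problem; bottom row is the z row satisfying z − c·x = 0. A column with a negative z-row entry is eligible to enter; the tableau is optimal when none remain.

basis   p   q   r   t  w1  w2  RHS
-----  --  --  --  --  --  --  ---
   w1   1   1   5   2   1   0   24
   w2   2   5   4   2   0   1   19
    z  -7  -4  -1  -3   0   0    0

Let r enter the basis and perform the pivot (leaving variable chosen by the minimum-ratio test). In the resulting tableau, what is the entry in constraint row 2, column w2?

1/4

Ratio test on column r — row 1: 24/5 = 24/5; row 2: 19/4 = 19/4. Minimum is 19/4 at row 2 (w2 leaves); pivot element 4.
Divide row 2 by 4; eliminate column r from the other rows.
In the new row 2, the w2 entry is the old entry divided by the pivot: 1/4 = 1/4.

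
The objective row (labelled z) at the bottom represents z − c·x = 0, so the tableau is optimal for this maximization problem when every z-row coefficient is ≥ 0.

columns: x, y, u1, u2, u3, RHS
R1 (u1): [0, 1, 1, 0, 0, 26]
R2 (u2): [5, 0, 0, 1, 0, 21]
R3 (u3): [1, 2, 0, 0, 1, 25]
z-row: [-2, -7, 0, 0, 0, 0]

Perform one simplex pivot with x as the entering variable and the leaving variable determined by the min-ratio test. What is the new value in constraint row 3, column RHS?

104/5

Ratio test on column x — row 1: entry 0 ≤ 0; row 2: 21/5 = 21/5; row 3: 25/1 = 25. Minimum is 21/5 at row 2 (u2 leaves); pivot element 5.
Divide row 2 by 5; eliminate column x from the other rows.
Row 3 update in column RHS: 25 − 1·(21/5) = 104/5.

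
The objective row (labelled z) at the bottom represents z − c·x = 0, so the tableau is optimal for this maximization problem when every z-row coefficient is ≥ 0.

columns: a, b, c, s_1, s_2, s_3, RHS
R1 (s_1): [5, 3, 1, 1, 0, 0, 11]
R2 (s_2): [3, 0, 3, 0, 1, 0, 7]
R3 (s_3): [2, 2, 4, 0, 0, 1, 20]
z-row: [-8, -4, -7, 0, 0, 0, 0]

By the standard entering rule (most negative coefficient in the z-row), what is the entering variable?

a

Negative z-row entries: a: -8, b: -4, c: -7.
The most negative is -8 in column a, so a enters.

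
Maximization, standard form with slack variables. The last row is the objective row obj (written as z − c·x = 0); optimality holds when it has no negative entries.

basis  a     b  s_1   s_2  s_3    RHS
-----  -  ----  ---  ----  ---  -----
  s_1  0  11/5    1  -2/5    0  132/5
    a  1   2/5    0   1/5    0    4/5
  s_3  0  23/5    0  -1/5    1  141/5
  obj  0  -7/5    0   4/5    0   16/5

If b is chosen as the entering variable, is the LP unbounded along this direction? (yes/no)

no

Column b has positive entries in row(s) 1, 2, 3, so the ratio test bounds it — not unbounded.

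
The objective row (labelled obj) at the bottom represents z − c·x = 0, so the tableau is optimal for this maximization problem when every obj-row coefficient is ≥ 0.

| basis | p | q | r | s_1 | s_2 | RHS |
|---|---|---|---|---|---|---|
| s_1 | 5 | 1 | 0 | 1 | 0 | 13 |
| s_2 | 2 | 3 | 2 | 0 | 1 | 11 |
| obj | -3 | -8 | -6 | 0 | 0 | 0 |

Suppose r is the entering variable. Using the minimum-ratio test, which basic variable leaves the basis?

s_2

Column r entries and ratios — s_1: 0 ≤ 0, skip; s_2: 11/2 = 11/2.
Smallest ratio is 11/2 in the row of s_2, so s_2 leaves.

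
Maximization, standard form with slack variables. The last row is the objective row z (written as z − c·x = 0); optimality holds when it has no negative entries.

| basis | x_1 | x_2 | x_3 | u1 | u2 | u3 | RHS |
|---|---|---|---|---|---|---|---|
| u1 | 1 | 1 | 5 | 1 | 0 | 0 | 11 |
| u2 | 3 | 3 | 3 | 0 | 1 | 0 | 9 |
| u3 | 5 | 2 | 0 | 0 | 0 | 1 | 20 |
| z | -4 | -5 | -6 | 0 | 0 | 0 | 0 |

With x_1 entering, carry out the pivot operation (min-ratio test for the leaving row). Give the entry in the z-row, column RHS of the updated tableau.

Ratio test on column x_1 — row 1: 11/1 = 11; row 2: 9/3 = 3; row 3: 20/5 = 4. Minimum is 3 at row 2 (u2 leaves); pivot element 3.
Divide row 2 by 3; eliminate column x_1 from the other rows.
z-row update in column RHS: 0 − (-4)·3 = 12.

12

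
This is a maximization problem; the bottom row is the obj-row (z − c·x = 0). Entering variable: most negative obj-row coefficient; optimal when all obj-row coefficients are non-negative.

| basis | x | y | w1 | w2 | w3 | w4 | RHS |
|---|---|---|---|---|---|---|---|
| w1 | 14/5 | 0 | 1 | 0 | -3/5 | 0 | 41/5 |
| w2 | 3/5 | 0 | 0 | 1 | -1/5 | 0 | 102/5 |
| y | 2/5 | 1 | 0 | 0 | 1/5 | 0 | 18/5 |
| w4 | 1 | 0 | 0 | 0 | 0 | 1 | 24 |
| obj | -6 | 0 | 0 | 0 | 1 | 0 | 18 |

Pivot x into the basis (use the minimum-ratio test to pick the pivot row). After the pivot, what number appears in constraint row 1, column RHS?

Ratio test on column x — row 1: (41/5)/(14/5) = 41/14; row 2: (102/5)/(3/5) = 34; row 3: (18/5)/(2/5) = 9; row 4: 24/1 = 24. Minimum is 41/14 at row 1 (w1 leaves); pivot element 14/5.
Divide row 1 by 14/5; eliminate column x from the other rows.
In the new row 1, the RHS entry is the old entry divided by the pivot: (41/5)/(14/5) = 41/14.

41/14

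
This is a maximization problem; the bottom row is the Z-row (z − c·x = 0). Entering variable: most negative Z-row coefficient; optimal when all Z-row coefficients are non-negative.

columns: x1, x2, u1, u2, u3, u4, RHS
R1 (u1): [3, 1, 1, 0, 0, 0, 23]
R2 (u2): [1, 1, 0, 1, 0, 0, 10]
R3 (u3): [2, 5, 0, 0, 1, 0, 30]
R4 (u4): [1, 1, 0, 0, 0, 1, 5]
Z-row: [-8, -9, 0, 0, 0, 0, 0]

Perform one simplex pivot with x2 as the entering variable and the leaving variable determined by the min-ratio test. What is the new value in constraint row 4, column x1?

Ratio test on column x2 — row 1: 23/1 = 23; row 2: 10/1 = 10; row 3: 30/5 = 6; row 4: 5/1 = 5. Minimum is 5 at row 4 (u4 leaves); pivot element 1.
Divide row 4 by 1; eliminate column x2 from the other rows.
In the new row 4, the x1 entry is the old entry divided by the pivot: 1/1 = 1.

1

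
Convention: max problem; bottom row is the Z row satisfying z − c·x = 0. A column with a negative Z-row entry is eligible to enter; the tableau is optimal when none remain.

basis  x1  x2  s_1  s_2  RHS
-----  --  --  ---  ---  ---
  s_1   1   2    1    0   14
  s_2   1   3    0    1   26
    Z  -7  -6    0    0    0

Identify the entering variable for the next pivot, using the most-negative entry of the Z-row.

x1

Negative Z-row entries: x1: -7, x2: -6.
The most negative is -7 in column x1, so x1 enters.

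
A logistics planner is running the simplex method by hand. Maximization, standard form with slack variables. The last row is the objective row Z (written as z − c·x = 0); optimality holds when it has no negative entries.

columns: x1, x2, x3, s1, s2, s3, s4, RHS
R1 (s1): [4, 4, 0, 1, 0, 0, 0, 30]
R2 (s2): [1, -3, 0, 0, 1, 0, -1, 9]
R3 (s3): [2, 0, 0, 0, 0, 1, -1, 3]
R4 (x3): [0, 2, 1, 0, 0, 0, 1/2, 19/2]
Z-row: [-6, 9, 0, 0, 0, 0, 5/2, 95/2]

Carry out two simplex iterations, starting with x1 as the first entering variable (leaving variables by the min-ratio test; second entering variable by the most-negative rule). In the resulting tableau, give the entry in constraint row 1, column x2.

Ratio test on column x1 — row 1: 30/4 = 15/2; row 2: 9/1 = 9; row 3: 3/2 = 3/2; row 4: entry 0 ≤ 0. Minimum is 3/2 at row 3 (s3 leaves); pivot element 2.
Divide row 3 by 2; eliminate column x1 from the other rows.
Second iteration: most negative Z-row entry is -1/2 in column s4, so s4 enters.
Ratio test on column s4 — row 1: 24/2 = 12; row 2: entry -1/2 ≤ 0; row 3: entry -1/2 ≤ 0; row 4: (19/2)/(1/2) = 19. Minimum is 12 at row 1 (s1 leaves); pivot element 2.
Divide row 1 by 2; eliminate column s4 from the other rows.
After both pivots, the entry at constraint row 1, column x2 is 2.

2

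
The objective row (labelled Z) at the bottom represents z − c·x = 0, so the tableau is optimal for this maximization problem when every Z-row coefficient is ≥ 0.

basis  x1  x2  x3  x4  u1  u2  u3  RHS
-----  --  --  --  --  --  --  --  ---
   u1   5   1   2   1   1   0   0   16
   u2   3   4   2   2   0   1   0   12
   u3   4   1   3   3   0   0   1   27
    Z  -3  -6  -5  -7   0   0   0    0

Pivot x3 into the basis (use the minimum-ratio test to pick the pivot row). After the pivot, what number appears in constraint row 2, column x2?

Ratio test on column x3 — row 1: 16/2 = 8; row 2: 12/2 = 6; row 3: 27/3 = 9. Minimum is 6 at row 2 (u2 leaves); pivot element 2.
Divide row 2 by 2; eliminate column x3 from the other rows.
In the new row 2, the x2 entry is the old entry divided by the pivot: 4/2 = 2.

2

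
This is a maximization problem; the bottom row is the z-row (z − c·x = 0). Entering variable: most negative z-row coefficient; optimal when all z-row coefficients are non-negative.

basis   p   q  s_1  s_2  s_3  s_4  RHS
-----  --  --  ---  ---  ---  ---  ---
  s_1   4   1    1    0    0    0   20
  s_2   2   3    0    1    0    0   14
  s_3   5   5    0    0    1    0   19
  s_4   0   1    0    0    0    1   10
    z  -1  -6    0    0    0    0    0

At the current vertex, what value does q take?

0

q is not in the basis, so in the current basic feasible solution q = 0.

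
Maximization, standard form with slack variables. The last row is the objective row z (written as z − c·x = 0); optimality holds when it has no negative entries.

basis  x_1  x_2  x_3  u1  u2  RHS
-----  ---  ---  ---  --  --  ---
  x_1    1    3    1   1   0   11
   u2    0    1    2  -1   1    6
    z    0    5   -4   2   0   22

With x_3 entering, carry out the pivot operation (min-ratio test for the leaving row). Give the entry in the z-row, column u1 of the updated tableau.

0

Ratio test on column x_3 — row 1: 11/1 = 11; row 2: 6/2 = 3. Minimum is 3 at row 2 (u2 leaves); pivot element 2.
Divide row 2 by 2; eliminate column x_3 from the other rows.
z-row update in column u1: 2 − (-4)·(-1/2) = 0.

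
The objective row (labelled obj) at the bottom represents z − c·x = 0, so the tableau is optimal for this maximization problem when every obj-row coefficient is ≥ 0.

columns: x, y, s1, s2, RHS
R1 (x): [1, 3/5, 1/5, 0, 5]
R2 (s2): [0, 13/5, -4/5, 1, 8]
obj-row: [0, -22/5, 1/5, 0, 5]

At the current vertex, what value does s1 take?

0

s1 is not in the basis, so in the current basic feasible solution s1 = 0.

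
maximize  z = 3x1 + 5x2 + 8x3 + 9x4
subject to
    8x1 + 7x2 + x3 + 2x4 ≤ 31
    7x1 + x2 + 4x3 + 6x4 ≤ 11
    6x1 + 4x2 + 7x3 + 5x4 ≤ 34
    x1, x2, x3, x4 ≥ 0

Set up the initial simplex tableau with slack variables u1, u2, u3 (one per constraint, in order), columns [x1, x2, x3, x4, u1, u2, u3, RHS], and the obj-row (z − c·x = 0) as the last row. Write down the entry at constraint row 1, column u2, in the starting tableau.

Slack u2 belongs to constraint 2; its column is the unit vector e_2, so the entry in row 1 is 0.

0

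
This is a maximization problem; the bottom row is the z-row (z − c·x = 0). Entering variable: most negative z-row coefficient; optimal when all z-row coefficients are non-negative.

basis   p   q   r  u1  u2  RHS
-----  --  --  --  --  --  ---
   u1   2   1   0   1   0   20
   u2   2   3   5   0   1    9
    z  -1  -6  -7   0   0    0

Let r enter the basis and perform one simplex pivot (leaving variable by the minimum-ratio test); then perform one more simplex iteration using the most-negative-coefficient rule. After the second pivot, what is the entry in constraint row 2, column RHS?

3

Ratio test on column r — row 1: entry 0 ≤ 0; row 2: 9/5 = 9/5. Minimum is 9/5 at row 2 (u2 leaves); pivot element 5.
Divide row 2 by 5; eliminate column r from the other rows.
Second iteration: most negative z-row entry is -9/5 in column q, so q enters.
Ratio test on column q — row 1: 20/1 = 20; row 2: (9/5)/(3/5) = 3. Minimum is 3 at row 2 (r leaves); pivot element 3/5.
Divide row 2 by 3/5; eliminate column q from the other rows.
After both pivots, the entry at constraint row 2, column RHS is 3.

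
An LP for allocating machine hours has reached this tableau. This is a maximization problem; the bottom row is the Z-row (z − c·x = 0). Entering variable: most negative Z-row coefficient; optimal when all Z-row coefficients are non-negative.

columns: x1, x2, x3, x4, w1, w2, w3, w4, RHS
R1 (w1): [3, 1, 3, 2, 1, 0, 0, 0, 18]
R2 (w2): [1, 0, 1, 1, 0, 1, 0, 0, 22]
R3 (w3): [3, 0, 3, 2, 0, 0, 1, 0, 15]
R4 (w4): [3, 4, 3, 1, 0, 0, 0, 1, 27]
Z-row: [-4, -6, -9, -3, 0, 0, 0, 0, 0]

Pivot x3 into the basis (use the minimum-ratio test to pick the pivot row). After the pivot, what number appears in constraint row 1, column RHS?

Ratio test on column x3 — row 1: 18/3 = 6; row 2: 22/1 = 22; row 3: 15/3 = 5; row 4: 27/3 = 9. Minimum is 5 at row 3 (w3 leaves); pivot element 3.
Divide row 3 by 3; eliminate column x3 from the other rows.
Row 1 update in column RHS: 18 − 3·5 = 3.

3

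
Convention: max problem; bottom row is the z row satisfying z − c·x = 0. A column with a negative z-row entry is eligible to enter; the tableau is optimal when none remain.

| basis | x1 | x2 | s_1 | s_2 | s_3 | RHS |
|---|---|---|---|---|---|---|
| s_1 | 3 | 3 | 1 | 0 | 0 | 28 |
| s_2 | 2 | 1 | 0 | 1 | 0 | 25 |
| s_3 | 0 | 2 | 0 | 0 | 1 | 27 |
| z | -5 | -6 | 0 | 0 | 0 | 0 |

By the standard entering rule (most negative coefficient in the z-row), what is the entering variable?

Negative z-row entries: x1: -5, x2: -6.
The most negative is -6 in column x2, so x2 enters.

x2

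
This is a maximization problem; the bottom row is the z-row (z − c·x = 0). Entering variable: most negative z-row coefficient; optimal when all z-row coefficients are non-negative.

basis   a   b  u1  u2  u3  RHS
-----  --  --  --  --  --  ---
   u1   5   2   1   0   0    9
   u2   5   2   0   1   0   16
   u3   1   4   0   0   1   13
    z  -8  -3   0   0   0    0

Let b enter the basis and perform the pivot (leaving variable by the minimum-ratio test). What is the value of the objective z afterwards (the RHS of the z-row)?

Ratio test on column b — row 1: 9/2 = 9/2; row 2: 16/2 = 8; row 3: 13/4 = 13/4. Minimum is 13/4 at row 3 (u3 leaves); pivot element 4.
Pivot on row 3; the z-row RHS becomes 0 − (-3)·(13/4) = 39/4.

39/4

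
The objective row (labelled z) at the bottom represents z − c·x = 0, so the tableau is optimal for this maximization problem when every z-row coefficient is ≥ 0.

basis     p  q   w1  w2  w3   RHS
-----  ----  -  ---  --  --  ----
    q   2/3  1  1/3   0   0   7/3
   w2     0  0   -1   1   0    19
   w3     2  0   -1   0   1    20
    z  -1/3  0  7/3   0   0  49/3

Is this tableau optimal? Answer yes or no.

The z-row has a negative entry -1/3 in column p, so it is not optimal.

no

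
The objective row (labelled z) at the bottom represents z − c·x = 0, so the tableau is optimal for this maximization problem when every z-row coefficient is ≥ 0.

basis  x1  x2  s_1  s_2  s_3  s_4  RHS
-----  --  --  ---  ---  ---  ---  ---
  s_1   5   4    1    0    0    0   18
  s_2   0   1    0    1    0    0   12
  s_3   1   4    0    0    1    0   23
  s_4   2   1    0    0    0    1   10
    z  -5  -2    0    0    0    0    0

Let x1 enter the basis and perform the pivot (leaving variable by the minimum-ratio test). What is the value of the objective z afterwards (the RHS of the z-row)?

Ratio test on column x1 — row 1: 18/5 = 18/5; row 2: entry 0 ≤ 0; row 3: 23/1 = 23; row 4: 10/2 = 5. Minimum is 18/5 at row 1 (s_1 leaves); pivot element 5.
Pivot on row 1; the z-row RHS becomes 0 − (-5)·(18/5) = 18.

18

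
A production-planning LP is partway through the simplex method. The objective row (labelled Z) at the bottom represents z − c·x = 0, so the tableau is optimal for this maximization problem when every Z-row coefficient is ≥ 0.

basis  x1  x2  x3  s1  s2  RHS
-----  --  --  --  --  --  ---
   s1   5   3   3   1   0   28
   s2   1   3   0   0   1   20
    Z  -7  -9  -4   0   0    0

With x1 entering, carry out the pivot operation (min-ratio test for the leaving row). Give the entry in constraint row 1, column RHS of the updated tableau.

28/5

Ratio test on column x1 — row 1: 28/5 = 28/5; row 2: 20/1 = 20. Minimum is 28/5 at row 1 (s1 leaves); pivot element 5.
Divide row 1 by 5; eliminate column x1 from the other rows.
In the new row 1, the RHS entry is the old entry divided by the pivot: 28/5 = 28/5.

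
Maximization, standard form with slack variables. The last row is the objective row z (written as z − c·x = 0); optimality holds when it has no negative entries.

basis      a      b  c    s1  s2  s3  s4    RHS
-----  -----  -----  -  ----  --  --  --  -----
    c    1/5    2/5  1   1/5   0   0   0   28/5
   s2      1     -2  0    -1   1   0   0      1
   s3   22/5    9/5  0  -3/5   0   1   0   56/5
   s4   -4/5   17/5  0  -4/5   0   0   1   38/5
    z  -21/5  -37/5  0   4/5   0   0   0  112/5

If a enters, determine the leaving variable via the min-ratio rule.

Column a entries and ratios — c: (28/5)/(1/5) = 28; s2: 1/1 = 1; s3: (56/5)/(22/5) = 28/11; s4: -4/5 ≤ 0, skip.
Smallest ratio is 1 in the row of s2, so s2 leaves.

s2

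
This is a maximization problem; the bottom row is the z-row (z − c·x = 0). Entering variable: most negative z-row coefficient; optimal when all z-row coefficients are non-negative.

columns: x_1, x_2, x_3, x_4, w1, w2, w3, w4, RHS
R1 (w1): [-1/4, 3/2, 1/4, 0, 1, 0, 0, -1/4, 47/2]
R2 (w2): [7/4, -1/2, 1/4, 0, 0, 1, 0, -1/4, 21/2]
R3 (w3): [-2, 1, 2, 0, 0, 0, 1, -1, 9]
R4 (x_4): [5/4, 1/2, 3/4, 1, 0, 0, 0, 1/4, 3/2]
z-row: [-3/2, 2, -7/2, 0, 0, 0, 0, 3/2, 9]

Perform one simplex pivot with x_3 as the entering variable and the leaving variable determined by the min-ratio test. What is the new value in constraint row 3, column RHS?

5

Ratio test on column x_3 — row 1: (47/2)/(1/4) = 94; row 2: (21/2)/(1/4) = 42; row 3: 9/2 = 9/2; row 4: (3/2)/(3/4) = 2. Minimum is 2 at row 4 (x_4 leaves); pivot element 3/4.
Divide row 4 by 3/4; eliminate column x_3 from the other rows.
Row 3 update in column RHS: 9 − 2·2 = 5.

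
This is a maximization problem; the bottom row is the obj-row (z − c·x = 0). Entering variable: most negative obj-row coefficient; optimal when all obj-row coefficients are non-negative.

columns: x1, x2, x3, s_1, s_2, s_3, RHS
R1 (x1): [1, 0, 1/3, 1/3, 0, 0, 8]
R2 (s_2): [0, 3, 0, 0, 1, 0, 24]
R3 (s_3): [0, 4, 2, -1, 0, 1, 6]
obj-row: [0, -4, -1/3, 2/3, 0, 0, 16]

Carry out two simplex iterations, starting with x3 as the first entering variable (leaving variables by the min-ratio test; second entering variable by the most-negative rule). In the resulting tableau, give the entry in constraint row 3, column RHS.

3/2

Ratio test on column x3 — row 1: 8/(1/3) = 24; row 2: entry 0 ≤ 0; row 3: 6/2 = 3. Minimum is 3 at row 3 (s_3 leaves); pivot element 2.
Divide row 3 by 2; eliminate column x3 from the other rows.
Second iteration: most negative obj-row entry is -10/3 in column x2, so x2 enters.
Ratio test on column x2 — row 1: entry -2/3 ≤ 0; row 2: 24/3 = 8; row 3: 3/2 = 3/2. Minimum is 3/2 at row 3 (x3 leaves); pivot element 2.
Divide row 3 by 2; eliminate column x2 from the other rows.
After both pivots, the entry at constraint row 3, column RHS is 3/2.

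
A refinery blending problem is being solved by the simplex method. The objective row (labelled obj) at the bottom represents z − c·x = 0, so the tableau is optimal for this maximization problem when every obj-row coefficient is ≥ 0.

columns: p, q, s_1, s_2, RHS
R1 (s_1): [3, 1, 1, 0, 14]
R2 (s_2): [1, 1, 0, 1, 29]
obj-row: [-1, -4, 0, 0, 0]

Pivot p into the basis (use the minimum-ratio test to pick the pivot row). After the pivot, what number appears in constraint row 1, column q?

1/3

Ratio test on column p — row 1: 14/3 = 14/3; row 2: 29/1 = 29. Minimum is 14/3 at row 1 (s_1 leaves); pivot element 3.
Divide row 1 by 3; eliminate column p from the other rows.
In the new row 1, the q entry is the old entry divided by the pivot: 1/3 = 1/3.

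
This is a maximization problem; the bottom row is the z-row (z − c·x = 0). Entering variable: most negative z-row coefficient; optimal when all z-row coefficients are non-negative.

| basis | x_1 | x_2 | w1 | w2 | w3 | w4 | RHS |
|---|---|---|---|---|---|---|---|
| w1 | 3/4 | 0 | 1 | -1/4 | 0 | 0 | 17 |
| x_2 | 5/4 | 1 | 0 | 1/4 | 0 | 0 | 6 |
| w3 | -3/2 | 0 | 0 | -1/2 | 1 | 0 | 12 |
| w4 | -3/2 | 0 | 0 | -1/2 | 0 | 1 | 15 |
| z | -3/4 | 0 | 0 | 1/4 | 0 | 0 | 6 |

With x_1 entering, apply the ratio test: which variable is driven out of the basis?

x_2

Column x_1 entries and ratios — w1: 17/(3/4) = 68/3; x_2: 6/(5/4) = 24/5; w3: -3/2 ≤ 0, skip; w4: -3/2 ≤ 0, skip.
Smallest ratio is 24/5 in the row of x_2, so x_2 leaves.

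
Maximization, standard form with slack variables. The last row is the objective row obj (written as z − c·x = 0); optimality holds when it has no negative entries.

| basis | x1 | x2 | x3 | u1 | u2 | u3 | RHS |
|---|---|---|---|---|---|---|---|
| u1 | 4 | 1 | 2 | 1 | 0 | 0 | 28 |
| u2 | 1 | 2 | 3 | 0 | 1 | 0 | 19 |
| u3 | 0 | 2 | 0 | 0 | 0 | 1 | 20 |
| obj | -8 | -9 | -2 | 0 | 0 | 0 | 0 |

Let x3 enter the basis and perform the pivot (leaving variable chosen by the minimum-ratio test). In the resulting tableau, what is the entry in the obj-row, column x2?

-23/3

Ratio test on column x3 — row 1: 28/2 = 14; row 2: 19/3 = 19/3; row 3: entry 0 ≤ 0. Minimum is 19/3 at row 2 (u2 leaves); pivot element 3.
Divide row 2 by 3; eliminate column x3 from the other rows.
obj-row update in column x2: -9 − (-2)·(2/3) = -23/3.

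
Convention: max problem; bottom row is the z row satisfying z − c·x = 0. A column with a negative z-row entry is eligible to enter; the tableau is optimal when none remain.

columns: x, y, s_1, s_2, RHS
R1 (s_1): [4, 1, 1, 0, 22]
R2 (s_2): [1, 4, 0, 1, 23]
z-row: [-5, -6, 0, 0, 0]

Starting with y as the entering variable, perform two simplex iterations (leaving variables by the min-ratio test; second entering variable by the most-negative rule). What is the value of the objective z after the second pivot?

Ratio test on column y — row 1: 22/1 = 22; row 2: 23/4 = 23/4. Minimum is 23/4 at row 2 (s_2 leaves); pivot element 4.
Pivot on row 2; the z-row RHS becomes 0 − (-6)·(23/4) = 69/2.
Next entering variable (most negative z-row entry -7/2): x.
Ratio test on column x — row 1: (65/4)/(15/4) = 13/3; row 2: (23/4)/(1/4) = 23. Minimum is 13/3 at row 1 (s_1 leaves); pivot element 15/4.
After the second pivot the z-row RHS is 69/2 − (-7/2)·(13/3) = 149/3.

149/3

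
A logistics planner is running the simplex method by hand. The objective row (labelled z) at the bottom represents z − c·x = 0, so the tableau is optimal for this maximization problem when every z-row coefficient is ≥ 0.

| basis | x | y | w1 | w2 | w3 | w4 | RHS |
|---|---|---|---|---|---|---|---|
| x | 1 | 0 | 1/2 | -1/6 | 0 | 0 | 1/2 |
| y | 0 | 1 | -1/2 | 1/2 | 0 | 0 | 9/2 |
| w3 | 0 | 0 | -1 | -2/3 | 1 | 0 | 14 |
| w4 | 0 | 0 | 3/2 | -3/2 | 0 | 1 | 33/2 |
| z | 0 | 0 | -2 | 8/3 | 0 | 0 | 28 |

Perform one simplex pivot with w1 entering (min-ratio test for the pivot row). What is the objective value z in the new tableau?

30

Ratio test on column w1 — row 1: (1/2)/(1/2) = 1; row 2: entry -1/2 ≤ 0; row 3: entry -1 ≤ 0; row 4: (33/2)/(3/2) = 11. Minimum is 1 at row 1 (x leaves); pivot element 1/2.
Pivot on row 1; the z-row RHS becomes 28 − (-2)·1 = 30.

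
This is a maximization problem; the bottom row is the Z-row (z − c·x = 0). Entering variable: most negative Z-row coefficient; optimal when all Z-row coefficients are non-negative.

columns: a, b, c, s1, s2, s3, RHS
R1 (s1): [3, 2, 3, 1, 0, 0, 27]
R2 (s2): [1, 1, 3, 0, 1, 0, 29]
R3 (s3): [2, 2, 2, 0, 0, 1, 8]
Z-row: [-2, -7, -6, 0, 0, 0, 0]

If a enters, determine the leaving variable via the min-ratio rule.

s3

Column a entries and ratios — s1: 27/3 = 9; s2: 29/1 = 29; s3: 8/2 = 4.
Smallest ratio is 4 in the row of s3, so s3 leaves.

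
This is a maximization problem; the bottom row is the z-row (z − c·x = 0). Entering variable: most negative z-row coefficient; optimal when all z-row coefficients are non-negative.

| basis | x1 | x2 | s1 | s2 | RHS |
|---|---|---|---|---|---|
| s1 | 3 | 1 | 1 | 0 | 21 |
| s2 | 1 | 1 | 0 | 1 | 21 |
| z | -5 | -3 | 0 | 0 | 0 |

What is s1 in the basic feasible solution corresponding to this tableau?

s1 is basic (row 1); its value is the RHS of that row, 21.

21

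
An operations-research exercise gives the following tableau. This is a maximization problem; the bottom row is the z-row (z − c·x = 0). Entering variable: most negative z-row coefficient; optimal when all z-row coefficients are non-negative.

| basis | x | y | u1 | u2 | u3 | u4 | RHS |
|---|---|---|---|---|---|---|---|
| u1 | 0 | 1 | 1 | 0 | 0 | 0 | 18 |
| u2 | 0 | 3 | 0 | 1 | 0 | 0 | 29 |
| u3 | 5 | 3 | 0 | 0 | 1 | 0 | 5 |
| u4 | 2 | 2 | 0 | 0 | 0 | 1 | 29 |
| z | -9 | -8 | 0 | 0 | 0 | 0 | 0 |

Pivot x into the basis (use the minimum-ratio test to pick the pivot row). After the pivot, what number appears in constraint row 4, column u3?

Ratio test on column x — row 1: entry 0 ≤ 0; row 2: entry 0 ≤ 0; row 3: 5/5 = 1; row 4: 29/2 = 29/2. Minimum is 1 at row 3 (u3 leaves); pivot element 5.
Divide row 3 by 5; eliminate column x from the other rows.
Row 4 update in column u3: 0 − 2·(1/5) = -2/5.

-2/5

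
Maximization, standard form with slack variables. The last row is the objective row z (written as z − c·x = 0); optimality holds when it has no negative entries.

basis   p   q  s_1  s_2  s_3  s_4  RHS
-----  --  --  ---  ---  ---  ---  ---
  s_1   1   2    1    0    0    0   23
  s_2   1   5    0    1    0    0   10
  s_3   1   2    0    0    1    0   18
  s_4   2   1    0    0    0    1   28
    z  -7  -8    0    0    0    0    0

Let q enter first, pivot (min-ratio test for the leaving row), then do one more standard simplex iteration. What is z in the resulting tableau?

Ratio test on column q — row 1: 23/2 = 23/2; row 2: 10/5 = 2; row 3: 18/2 = 9; row 4: 28/1 = 28. Minimum is 2 at row 2 (s_2 leaves); pivot element 5.
Pivot on row 2; the z-row RHS becomes 0 − (-8)·2 = 16.
Next entering variable (most negative z-row entry -27/5): p.
Ratio test on column p — row 1: 19/(3/5) = 95/3; row 2: 2/(1/5) = 10; row 3: 14/(3/5) = 70/3; row 4: 26/(9/5) = 130/9. Minimum is 10 at row 2 (q leaves); pivot element 1/5.
After the second pivot the z-row RHS is 16 − (-27/5)·10 = 70.

70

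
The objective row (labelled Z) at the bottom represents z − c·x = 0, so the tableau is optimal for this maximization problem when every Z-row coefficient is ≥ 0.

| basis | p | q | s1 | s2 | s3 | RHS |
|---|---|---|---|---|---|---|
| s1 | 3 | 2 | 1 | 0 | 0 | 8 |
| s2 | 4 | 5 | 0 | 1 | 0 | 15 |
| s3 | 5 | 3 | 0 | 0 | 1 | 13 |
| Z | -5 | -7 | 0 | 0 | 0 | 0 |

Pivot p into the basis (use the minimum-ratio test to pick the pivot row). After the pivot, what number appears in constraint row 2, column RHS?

Ratio test on column p — row 1: 8/3 = 8/3; row 2: 15/4 = 15/4; row 3: 13/5 = 13/5. Minimum is 13/5 at row 3 (s3 leaves); pivot element 5.
Divide row 3 by 5; eliminate column p from the other rows.
Row 2 update in column RHS: 15 − 4·(13/5) = 23/5.

23/5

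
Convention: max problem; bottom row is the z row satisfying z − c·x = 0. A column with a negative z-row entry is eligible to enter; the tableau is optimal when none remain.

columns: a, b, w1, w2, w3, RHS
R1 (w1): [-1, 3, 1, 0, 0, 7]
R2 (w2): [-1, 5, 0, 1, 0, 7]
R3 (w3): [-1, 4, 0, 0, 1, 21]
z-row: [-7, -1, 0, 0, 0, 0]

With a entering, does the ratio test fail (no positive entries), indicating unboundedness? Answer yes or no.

Every constraint-row entry in column a is ≤ 0, so increasing a is unbounded.

yes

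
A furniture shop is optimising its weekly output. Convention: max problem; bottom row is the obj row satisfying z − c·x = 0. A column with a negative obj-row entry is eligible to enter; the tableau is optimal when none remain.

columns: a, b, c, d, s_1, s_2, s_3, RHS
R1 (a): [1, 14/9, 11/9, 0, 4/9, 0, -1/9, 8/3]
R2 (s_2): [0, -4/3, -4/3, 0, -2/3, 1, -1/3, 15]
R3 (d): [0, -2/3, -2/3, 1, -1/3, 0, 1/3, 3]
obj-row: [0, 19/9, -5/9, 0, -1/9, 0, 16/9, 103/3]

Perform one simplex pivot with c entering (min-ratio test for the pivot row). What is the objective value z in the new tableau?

391/11

Ratio test on column c — row 1: (8/3)/(11/9) = 24/11; row 2: entry -4/3 ≤ 0; row 3: entry -2/3 ≤ 0. Minimum is 24/11 at row 1 (a leaves); pivot element 11/9.
Pivot on row 1; the obj-row RHS becomes 103/3 − (-5/9)·(24/11) = 391/11.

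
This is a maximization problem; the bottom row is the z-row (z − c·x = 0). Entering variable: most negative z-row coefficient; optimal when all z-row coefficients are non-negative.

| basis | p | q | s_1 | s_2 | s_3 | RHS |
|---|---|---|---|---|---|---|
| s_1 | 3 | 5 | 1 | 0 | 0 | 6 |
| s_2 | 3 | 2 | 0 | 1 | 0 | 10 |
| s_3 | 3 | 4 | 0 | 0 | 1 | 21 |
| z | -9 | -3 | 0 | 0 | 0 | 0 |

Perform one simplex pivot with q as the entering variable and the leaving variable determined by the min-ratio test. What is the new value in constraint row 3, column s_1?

-4/5

Ratio test on column q — row 1: 6/5 = 6/5; row 2: 10/2 = 5; row 3: 21/4 = 21/4. Minimum is 6/5 at row 1 (s_1 leaves); pivot element 5.
Divide row 1 by 5; eliminate column q from the other rows.
Row 3 update in column s_1: 0 − 4·(1/5) = -4/5.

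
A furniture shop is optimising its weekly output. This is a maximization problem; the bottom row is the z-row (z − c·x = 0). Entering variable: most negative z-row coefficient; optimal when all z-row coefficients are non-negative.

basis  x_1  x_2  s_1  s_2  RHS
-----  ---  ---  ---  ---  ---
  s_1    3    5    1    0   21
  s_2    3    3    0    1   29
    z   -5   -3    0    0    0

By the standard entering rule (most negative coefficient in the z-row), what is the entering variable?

Negative z-row entries: x_1: -5, x_2: -3.
The most negative is -5 in column x_1, so x_1 enters.

x_1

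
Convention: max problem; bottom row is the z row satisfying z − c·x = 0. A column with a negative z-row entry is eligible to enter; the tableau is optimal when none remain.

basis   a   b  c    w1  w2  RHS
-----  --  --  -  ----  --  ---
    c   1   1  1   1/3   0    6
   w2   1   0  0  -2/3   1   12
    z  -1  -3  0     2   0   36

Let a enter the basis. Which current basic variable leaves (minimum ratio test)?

c

Column a entries and ratios — c: 6/1 = 6; w2: 12/1 = 12.
Smallest ratio is 6 in the row of c, so c leaves.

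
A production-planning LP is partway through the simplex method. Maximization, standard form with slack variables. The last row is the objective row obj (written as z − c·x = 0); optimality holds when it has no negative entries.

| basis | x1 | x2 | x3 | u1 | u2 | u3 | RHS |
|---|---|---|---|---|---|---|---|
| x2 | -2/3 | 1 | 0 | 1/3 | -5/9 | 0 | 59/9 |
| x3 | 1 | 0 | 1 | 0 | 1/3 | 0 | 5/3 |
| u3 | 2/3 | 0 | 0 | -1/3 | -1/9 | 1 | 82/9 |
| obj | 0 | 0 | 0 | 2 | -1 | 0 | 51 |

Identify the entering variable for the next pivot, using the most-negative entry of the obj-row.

Negative obj-row entries: u2: -1.
The most negative is -1 in column u2, so u2 enters.

u2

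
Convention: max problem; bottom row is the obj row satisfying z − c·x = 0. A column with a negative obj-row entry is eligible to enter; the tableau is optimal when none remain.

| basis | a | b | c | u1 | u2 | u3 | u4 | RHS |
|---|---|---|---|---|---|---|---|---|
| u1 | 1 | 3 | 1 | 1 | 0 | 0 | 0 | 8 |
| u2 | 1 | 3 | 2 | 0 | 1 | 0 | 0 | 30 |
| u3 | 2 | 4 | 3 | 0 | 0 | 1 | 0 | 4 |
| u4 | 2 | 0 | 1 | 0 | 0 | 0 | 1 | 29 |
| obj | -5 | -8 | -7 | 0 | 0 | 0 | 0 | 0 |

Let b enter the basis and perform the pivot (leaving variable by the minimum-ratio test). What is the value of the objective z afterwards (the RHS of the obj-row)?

Ratio test on column b — row 1: 8/3 = 8/3; row 2: 30/3 = 10; row 3: 4/4 = 1; row 4: entry 0 ≤ 0. Minimum is 1 at row 3 (u3 leaves); pivot element 4.
Pivot on row 3; the obj-row RHS becomes 0 − (-8)·1 = 8.

8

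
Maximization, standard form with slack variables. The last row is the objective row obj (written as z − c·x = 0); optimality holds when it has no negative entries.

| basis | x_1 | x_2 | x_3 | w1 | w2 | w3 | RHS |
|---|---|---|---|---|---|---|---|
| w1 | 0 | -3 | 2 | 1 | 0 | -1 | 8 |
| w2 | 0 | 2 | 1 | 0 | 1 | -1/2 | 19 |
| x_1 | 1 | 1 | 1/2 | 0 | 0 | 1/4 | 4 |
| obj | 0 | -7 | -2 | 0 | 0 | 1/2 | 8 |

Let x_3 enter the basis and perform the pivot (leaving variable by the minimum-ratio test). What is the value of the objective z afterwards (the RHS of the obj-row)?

Ratio test on column x_3 — row 1: 8/2 = 4; row 2: 19/1 = 19; row 3: 4/(1/2) = 8. Minimum is 4 at row 1 (w1 leaves); pivot element 2.
Pivot on row 1; the obj-row RHS becomes 8 − (-2)·4 = 16.

16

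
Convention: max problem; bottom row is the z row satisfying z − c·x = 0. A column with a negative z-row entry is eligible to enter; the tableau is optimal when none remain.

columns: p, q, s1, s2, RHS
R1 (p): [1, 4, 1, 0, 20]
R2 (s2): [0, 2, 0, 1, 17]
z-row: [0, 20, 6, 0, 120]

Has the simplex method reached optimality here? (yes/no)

yes

Every z-row coefficient is ≥ 0, so the tableau is optimal.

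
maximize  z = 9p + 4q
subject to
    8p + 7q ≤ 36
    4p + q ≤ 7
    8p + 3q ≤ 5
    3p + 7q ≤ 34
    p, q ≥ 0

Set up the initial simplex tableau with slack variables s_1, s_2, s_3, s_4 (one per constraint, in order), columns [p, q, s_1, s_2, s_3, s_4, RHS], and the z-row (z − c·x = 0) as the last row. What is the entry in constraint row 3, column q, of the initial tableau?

3

Constraint 3 has coefficient 3 on q.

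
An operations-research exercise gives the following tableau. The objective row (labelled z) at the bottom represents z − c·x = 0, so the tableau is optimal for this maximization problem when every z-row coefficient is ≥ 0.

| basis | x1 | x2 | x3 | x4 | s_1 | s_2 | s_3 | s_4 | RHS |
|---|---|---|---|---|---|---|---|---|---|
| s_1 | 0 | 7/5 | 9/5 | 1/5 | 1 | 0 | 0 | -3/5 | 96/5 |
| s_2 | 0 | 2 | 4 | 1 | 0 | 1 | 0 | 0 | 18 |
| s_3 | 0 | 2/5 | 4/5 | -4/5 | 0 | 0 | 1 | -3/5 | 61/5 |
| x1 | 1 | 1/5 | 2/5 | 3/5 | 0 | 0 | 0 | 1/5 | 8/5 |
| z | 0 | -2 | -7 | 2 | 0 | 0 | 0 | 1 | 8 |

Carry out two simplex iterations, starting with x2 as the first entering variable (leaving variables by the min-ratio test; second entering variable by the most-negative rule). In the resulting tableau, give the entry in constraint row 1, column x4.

Ratio test on column x2 — row 1: (96/5)/(7/5) = 96/7; row 2: 18/2 = 9; row 3: (61/5)/(2/5) = 61/2; row 4: (8/5)/(1/5) = 8. Minimum is 8 at row 4 (x1 leaves); pivot element 1/5.
Divide row 4 by 1/5; eliminate column x2 from the other rows.
Second iteration: most negative z-row entry is -3 in column x3, so x3 enters.
Ratio test on column x3 — row 1: entry -1 ≤ 0; row 2: entry 0 ≤ 0; row 3: entry 0 ≤ 0; row 4: 8/2 = 4. Minimum is 4 at row 4 (x2 leaves); pivot element 2.
Divide row 4 by 2; eliminate column x3 from the other rows.
After both pivots, the entry at constraint row 1, column x4 is -5/2.

-5/2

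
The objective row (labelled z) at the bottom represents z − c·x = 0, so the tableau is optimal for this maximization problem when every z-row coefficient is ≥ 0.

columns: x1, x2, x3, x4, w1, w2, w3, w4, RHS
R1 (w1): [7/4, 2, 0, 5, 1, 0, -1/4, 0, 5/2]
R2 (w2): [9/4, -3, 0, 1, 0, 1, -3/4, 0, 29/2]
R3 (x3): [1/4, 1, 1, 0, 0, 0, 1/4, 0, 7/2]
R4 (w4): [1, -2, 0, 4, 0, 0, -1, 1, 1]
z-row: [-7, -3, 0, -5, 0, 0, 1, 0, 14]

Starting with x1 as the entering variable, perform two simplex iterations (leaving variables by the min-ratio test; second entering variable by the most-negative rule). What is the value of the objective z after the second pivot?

Ratio test on column x1 — row 1: (5/2)/(7/4) = 10/7; row 2: (29/2)/(9/4) = 58/9; row 3: (7/2)/(1/4) = 14; row 4: 1/1 = 1. Minimum is 1 at row 4 (w4 leaves); pivot element 1.
Pivot on row 4; the z-row RHS becomes 14 − (-7)·1 = 21.
Next entering variable (most negative z-row entry -17): x2.
Ratio test on column x2 — row 1: (3/4)/(11/2) = 3/22; row 2: (49/4)/(3/2) = 49/6; row 3: (13/4)/(3/2) = 13/6; row 4: entry -2 ≤ 0. Minimum is 3/22 at row 1 (w1 leaves); pivot element 11/2.
After the second pivot the z-row RHS is 21 − (-17)·(3/22) = 513/22.

513/22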